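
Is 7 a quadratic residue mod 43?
By Euler's criterion: 7^{21} ≡ 42 mod 43. Since this equals -1 (≡ 42), 7 is not a QR.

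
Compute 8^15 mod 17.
By repeated squaring mod 17: 8^{1}≡8, 8^{2}≡13, 8^{4}≡16, 8^{8}≡1. Then 8^{15} = 8^{8+4+2+1} ≡ 1 × 16 × 13 × 8 ≡ 15 mod 17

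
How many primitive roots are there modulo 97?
A prime p has φ(p-1) primitive roots; here φ(96) = 32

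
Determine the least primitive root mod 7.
g = 3. Powers: [3, 2, 6, 4, 5, 1] generates all 6 non-zero residues.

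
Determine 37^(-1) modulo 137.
Since 137 is prime, by Fermat 37^(-1) ≡ 37^{135} ≡ 100 (mod 137). Verify: 37 × 100 = 3700 ≡ 1 (mod 137)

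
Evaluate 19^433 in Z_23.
Using Fermat: 19^{22} ≡ 1 (mod 23). 433 ≡ 15 (mod 22). So 19^{433} ≡ 19^{15} ≡ 20 (mod 23)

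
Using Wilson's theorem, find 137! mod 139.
(138)! = (137)! × (138) ≡ -1 mod 139. So (137)! ≡ -1 × (138)^(-1) ≡ (-1)×(-1) = 1 mod 139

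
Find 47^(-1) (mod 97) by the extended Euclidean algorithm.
Extended GCD: 47(-33) + 97(16) = 1. So 47^(-1) ≡ -33 ≡ 64 (mod 97). Verify: 47 × 64 = 3008 ≡ 1 (mod 97)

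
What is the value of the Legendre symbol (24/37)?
(24/37) = 24^{18} mod 37 = -1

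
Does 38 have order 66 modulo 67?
38^{6} ≡ 1 mod 67 and 6 < 66, so ord_67(38) = 6 ≠ 66 and 38 is not a primitive root.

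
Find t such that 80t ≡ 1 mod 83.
Since 83 is prime, by Fermat 80^(-1) ≡ 80^{81} ≡ 55 mod 83. Verify: 80 × 55 = 4400 ≡ 1 mod 83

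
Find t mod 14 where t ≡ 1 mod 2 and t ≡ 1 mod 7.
M = 2 × 7 = 14. M₁ = 7, y₁ ≡ 1 mod 2. M₂ = 2, y₂ ≡ 4 mod 7. t = 1×7×1 + 1×2×4 ≡ 1 mod 14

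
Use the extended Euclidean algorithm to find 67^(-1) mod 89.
Extended GCD: 67(4) + 89(-3) = 1. So 67^(-1) ≡ 4 mod 89. Verify: 67 × 4 = 268 ≡ 1 mod 89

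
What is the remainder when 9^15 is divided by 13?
Using Fermat: 9^{12} ≡ 1 mod 13. 15 ≡ 3 mod 12. So 9^{15} ≡ 9^{3} ≡ 1 mod 13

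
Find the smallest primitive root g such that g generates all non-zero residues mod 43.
g = 3. Powers: [3, 9, 27, 38, 28, 41, 37, 25, 32, ...] generates all 42 non-zero residues.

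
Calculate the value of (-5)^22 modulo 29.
By repeated squaring mod 29: (-5)^{1}≡24, (-5)^{2}≡25, (-5)^{4}≡16, (-5)^{8}≡24, (-5)^{16}≡25. Then (-5)^{22} = (-5)^{16+4+2} ≡ 25 × 16 × 25 ≡ 24 mod 29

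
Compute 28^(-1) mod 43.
Since 43 is prime, by Fermat 28^(-1) ≡ 28^{41} ≡ 20 mod 43. Verify: 28 × 20 = 560 ≡ 1 mod 43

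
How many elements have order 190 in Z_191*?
Number of primitive roots mod 191 = φ(p-1) = φ(190) = 72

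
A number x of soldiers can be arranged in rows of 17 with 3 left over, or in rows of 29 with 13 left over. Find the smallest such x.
M = 17 × 29 = 493. M₁ = 29, y₁ ≡ 10 (mod 17). M₂ = 17, y₂ ≡ 12 (mod 29). x = 3×29×10 + 13×17×12 ≡ 71 (mod 493)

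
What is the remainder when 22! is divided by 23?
By Wilson's theorem, (22)! ≡ -1 ≡ 22 mod 23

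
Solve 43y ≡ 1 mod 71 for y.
Since 71 is prime, by Fermat 43^(-1) ≡ 43^{69} ≡ 38 mod 71. Verify: 43 × 38 = 1634 ≡ 1 mod 71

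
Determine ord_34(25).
Powers of 25 mod 34: 25^1≡25, 25^2≡13, 25^3≡19, 25^4≡33, 25^5≡9, 25^6≡21, 25^7≡15, 25^8≡1. So the order of 25 is 8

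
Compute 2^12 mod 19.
By repeated squaring mod 19: 2^{1}≡2, 2^{2}≡4, 2^{4}≡16, 2^{8}≡9. Then 2^{12} = 2^{8+4} ≡ 9 × 16 ≡ 11 mod 19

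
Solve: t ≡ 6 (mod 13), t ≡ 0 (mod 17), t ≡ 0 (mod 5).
M = 13 × 17 × 5 = 1105. M₁ = 85, y₁ ≡ 2 (mod 13). M₂ = 65, y₂ ≡ 11 (mod 17). M₃ = 221, y₃ ≡ 1 (mod 5). t = 6×85×2 + 0×65×11 + 0×221×1 ≡ 1020 (mod 1105)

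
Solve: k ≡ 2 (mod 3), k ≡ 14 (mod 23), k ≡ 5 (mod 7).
M = 3 × 23 × 7 = 483. M₁ = 161, y₁ ≡ 2 (mod 3). M₂ = 21, y₂ ≡ 11 (mod 23). M₃ = 69, y₃ ≡ 6 (mod 7). k = 2×161×2 + 14×21×11 + 5×69×6 ≡ 152 (mod 483)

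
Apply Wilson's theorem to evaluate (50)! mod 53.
(52)! = (50)! × (51) × (52) ≡ -1 (mod 53). So (50)! ≡ -1 × [(52)(51)]^(-1) ≡ 26 (mod 53)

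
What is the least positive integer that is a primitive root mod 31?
g = 3. Powers: [3, 9, 27, 19, 26, 16, 17, 20, 29, ...] generates all 30 non-zero residues.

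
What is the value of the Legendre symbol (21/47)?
(21/47) = 21^{23} mod 47 = 1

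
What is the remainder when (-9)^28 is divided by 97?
By repeated squaring (mod 97): (-9)^{1}≡88, (-9)^{2}≡81, (-9)^{4}≡62, (-9)^{8}≡61, (-9)^{16}≡35. Then (-9)^{28} = (-9)^{16+8+4} ≡ 35 × 61 × 62 ≡ 62 (mod 97)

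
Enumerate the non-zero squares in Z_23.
Quadratic residues modulo 23: {1, 2, 3, 4, 6, 8, 9, 12, 13, 16, 18}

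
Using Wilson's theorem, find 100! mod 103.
(102)! = (100)! × (101) × (102) ≡ -1 mod 103. So (100)! ≡ -1 × [(102)(101)]^(-1) ≡ 51 mod 103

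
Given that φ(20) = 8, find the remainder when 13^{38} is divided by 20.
By Euler: 13^{8} ≡ 1 mod 20 since gcd(13, 20) = 1. 38 = 4×8 + 6. So 13^{38} ≡ 13^{6} ≡ 9 mod 20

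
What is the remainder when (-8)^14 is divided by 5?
Using Fermat: (-8)^{4} ≡ 1 (mod 5). 14 ≡ 2 (mod 4). So (-8)^{14} ≡ (-8)^{2} ≡ 4 (mod 5)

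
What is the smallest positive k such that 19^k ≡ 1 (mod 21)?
Powers of 19 mod 21: 19^1≡19, 19^2≡4, 19^3≡13, 19^4≡16, 19^5≡10, 19^6≡1. So the order of 19 is 6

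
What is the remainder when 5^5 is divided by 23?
By repeated squaring (mod 23): 5^{1}≡5, 5^{2}≡2, 5^{4}≡4. Then 5^{5} = 5^{4+1} ≡ 4 × 5 ≡ 20 (mod 23)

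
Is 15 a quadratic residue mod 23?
By Euler's criterion: 15^{11} ≡ 22 (mod 23). Since this equals -1 (≡ 22), 15 is not a QR.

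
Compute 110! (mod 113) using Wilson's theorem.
(112)! = (110)! × (111) × (112) ≡ -1 (mod 113). So (110)! ≡ -1 × [(112)(111)]^(-1) ≡ 56 (mod 113)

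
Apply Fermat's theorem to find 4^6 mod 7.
By Fermat's Little Theorem, 4^{6} ≡ 1 mod 7 since 7 is prime and gcd(4, 7) = 1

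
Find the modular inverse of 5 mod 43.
Since 43 is prime, by Fermat 5^(-1) ≡ 5^{41} ≡ 26 mod 43. Verify: 5 × 26 = 130 ≡ 1 mod 43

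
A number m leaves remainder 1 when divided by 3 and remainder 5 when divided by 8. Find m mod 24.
M = 3 × 8 = 24. M₁ = 8, y₁ ≡ 2 mod 3. M₂ = 3, y₂ ≡ 3 mod 8. m = 1×8×2 + 5×3×3 ≡ 13 mod 24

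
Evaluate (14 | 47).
(14/47) = 14^{23} mod 47 = 1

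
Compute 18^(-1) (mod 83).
Since 83 is prime, by Fermat 18^(-1) ≡ 18^{81} ≡ 60 (mod 83). Verify: 18 × 60 = 1080 ≡ 1 (mod 83)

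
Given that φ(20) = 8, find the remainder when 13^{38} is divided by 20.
By Euler: 13^{8} ≡ 1 mod 20 since gcd(13, 20) = 1. 38 = 4×8 + 6. So 13^{38} ≡ 13^{6} ≡ 9 mod 20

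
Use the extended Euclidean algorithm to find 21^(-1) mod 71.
Extended GCD: 21(-27) + 71(8) = 1. So 21^(-1) ≡ -27 ≡ 44 (mod 71). Verify: 21 × 44 = 924 ≡ 1 (mod 71)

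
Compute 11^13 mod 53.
By repeated squaring (mod 53): 11^{1}≡11, 11^{2}≡15, 11^{4}≡13, 11^{8}≡10. Then 11^{13} = 11^{8+4+1} ≡ 10 × 13 × 11 ≡ 52 (mod 53)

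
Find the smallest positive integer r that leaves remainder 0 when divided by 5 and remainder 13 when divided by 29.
M = 5 × 29 = 145. M₁ = 29, y₁ ≡ 4 (mod 5). M₂ = 5, y₂ ≡ 6 (mod 29). r = 0×29×4 + 13×5×6 ≡ 100 (mod 145)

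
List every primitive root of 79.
There are φ(78) = 24 primitive roots mod 79: {3, 6, 7, 28, 29, 30, 34, 35, 37, 39, 43, 47, 48, 53, 54, 59, 60, 63, 66, 68, 70, 74, 75, 77}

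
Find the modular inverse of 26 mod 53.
Since 53 is prime, by Fermat 26^(-1) ≡ 26^{51} ≡ 51 mod 53. Verify: 26 × 51 = 1326 ≡ 1 mod 53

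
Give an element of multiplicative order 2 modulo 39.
14 has order 2 mod 39 since 14^{2} ≡ 1 (mod 39) and no smaller power works.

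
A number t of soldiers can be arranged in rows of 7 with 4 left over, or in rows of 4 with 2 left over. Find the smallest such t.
M = 7 × 4 = 28. M₁ = 4, y₁ ≡ 2 (mod 7). M₂ = 7, y₂ ≡ 3 (mod 4). t = 4×4×2 + 2×7×3 ≡ 18 (mod 28)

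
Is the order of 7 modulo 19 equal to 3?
Powers of 7 mod 19: 7^1≡7, 7^2≡11, 7^3≡1. First k with 7^k≡1 is k=3. Yes, ord_19(7) = 3.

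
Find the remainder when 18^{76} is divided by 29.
By Fermat: 18^{28} ≡ 1 mod 29. 76 = 2×28 + 20. So 18^{76} ≡ 18^{20} ≡ 20 mod 29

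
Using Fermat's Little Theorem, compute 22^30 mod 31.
By Fermat's Little Theorem, 22^{30} ≡ 1 (mod 31) since 31 is prime and gcd(22, 31) = 1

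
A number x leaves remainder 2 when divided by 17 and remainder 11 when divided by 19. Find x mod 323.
M = 17 × 19 = 323. M₁ = 19, y₁ ≡ 9 mod 17. M₂ = 17, y₂ ≡ 9 mod 19. x = 2×19×9 + 11×17×9 ≡ 87 mod 323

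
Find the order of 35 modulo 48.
Powers of 35 mod 48: 35^1≡35, 35^2≡25, 35^3≡11, 35^4≡1. ord_48(35) = 4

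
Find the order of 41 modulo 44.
Powers of 41 mod 44: 41^1≡41, 41^2≡9, 41^3≡17, 41^4≡37, 41^5≡21, 41^6≡25, 41^7≡13, 41^8≡5, 41^9≡29, 41^10≡1. Order = 10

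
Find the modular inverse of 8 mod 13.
Since 13 is prime, by Fermat 8^(-1) ≡ 8^{11} ≡ 5 mod 13. Verify: 8 × 5 = 40 ≡ 1 mod 13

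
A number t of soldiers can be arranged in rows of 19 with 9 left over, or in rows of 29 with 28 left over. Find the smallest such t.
M = 19 × 29 = 551. M₁ = 29, y₁ ≡ 2 (mod 19). M₂ = 19, y₂ ≡ 26 (mod 29). t = 9×29×2 + 28×19×26 ≡ 28 (mod 551)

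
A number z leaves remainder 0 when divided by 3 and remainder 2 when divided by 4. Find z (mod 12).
M = 3 × 4 = 12. M₁ = 4, y₁ ≡ 1 (mod 3). M₂ = 3, y₂ ≡ 3 (mod 4). z = 0×4×1 + 2×3×3 ≡ 6 (mod 12)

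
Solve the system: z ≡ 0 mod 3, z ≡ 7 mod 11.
M = 3 × 11 = 33. M₁ = 11, y₁ ≡ 2 mod 3. M₂ = 3, y₂ ≡ 4 mod 11. z = 0×11×2 + 7×3×4 ≡ 18 mod 33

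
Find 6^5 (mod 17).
By repeated squaring (mod 17): 6^{1}≡6, 6^{2}≡2, 6^{4}≡4. Then 6^{5} = 6^{4+1} ≡ 4 × 6 ≡ 7 (mod 17)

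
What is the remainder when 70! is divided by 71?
By Wilson's theorem, (70)! ≡ -1 ≡ 70 mod 71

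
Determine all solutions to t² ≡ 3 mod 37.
The square roots of 3 mod 37 are 22 and 15. Verify: 22² = 484 ≡ 3 mod 37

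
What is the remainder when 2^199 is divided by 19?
Using Fermat: 2^{18} ≡ 1 mod 19. 199 ≡ 1 mod 18. So 2^{199} ≡ 2^{1} ≡ 2 mod 19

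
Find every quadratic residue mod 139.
Quadratic residues modulo 139: {1, 4, 5, 6, 7, 9, 11, 13, 16, 20, 24, 25, 28, 29, 30, 31, 34, 35, 36, 37, 38, 41, 42, 44, 45, 46, 47, 49, 51, 52, 54, 55, 57, 63, 64, 65, 66, 67, 69, 71, 77, 78, 79, 80, 81, 83, 86, 89, 91, 96, 99, 100, 106, 107, 112, 113, 116, 117, 118, 120, 121, 122, 124, 125, 127, 129, 131, 136, 137}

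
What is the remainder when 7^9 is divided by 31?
By repeated squaring mod 31: 7^{1}≡7, 7^{2}≡18, 7^{4}≡14, 7^{8}≡10. Then 7^{9} = 7^{8+1} ≡ 10 × 7 ≡ 8 mod 31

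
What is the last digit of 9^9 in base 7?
Using Fermat: 9^{6} ≡ 1 mod 7. 9 ≡ 3 mod 6. So 9^{9} ≡ 9^{3} ≡ 1 mod 7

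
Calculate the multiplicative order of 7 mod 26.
Powers of 7 mod 26: 7^1≡7, 7^2≡23, 7^3≡5, 7^4≡9, 7^5≡11, 7^6≡25, 7^7≡19, 7^8≡3, 7^9≡21, 7^10≡17, 7^11≡15, 7^12≡1. So the order of 7 is 12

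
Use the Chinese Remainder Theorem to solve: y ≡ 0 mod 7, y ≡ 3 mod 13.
M = 7 × 13 = 91. M₁ = 13, y₁ ≡ 6 mod 7. M₂ = 7, y₂ ≡ 2 mod 13. y = 0×13×6 + 3×7×2 ≡ 42 mod 91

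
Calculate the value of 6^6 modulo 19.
By repeated squaring mod 19: 6^{1}≡6, 6^{2}≡17, 6^{4}≡4. Then 6^{6} = 6^{4+2} ≡ 4 × 17 ≡ 11 mod 19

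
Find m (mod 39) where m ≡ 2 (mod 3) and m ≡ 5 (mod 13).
M = 3 × 13 = 39. M₁ = 13, y₁ ≡ 1 (mod 3). M₂ = 3, y₂ ≡ 9 (mod 13). m = 2×13×1 + 5×3×9 ≡ 5 (mod 39)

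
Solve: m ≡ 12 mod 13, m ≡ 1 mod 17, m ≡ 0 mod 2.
M = 13 × 17 × 2 = 442. M₁ = 34, y₁ ≡ 5 mod 13. M₂ = 26, y₂ ≡ 2 mod 17. M₃ = 221, y₃ ≡ 1 mod 2. m = 12×34×5 + 1×26×2 + 0×221×1 ≡ 324 mod 442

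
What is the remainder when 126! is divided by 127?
By Wilson's theorem, (126)! ≡ -1 ≡ 126 (mod 127)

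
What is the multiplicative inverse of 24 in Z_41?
Since 41 is prime, by Fermat 24^(-1) ≡ 24^{39} ≡ 12 mod 41. Verify: 24 × 12 = 288 ≡ 1 mod 41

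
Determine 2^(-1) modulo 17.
Since 17 is prime, by Fermat 2^(-1) ≡ 2^{15} ≡ 9 (mod 17). Verify: 2 × 9 = 18 ≡ 1 (mod 17)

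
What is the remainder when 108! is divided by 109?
By Wilson's theorem, (108)! ≡ -1 ≡ 108 mod 109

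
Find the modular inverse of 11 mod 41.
Since 41 is prime, by Fermat 11^(-1) ≡ 11^{39} ≡ 15 (mod 41). Verify: 11 × 15 = 165 ≡ 1 (mod 41)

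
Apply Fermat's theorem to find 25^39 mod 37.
By Fermat: 25^{36} ≡ 1 mod 37. So 25^{39} = 25^{36} · 25^{3} ≡ 25^{3} ≡ 11 mod 37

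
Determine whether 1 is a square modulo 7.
By Euler's criterion: 1^{3} ≡ 1 mod 7. Since this equals 1, 1 is a QR.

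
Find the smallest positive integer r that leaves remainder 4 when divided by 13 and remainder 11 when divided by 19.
M = 13 × 19 = 247. M₁ = 19, y₁ ≡ 11 (mod 13). M₂ = 13, y₂ ≡ 3 (mod 19). r = 4×19×11 + 11×13×3 ≡ 30 (mod 247)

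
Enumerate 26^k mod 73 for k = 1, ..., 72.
26^1, 26^2, ..., 26^{72} mod 73: [26, 19, 56, 69, 42, 70, 68, 16, 51, 12, 20, 9, 15, 25, 66, 37, 13, 46, 28, 71, 21, 35, 34, 8, 62, 6, 10, 41, 44, 49, 33, 55, 43, 23, 14, 72, 47, 54, 17, 4, 31, 3, 5, 57, 22, 61, 53, 64, 58, 48, 7, 36, 60, 27, 45, 2, 52, 38, 39, 65, 11, 67, 63, 32, 29, 24, 40, 18, 30, 50, 59, 1]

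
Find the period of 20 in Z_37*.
Powers of 20 mod 37: 20^1≡20, 20^2≡30, 20^3≡8, 20^4≡12, 20^5≡18, 20^6≡27, 20^7≡22, 20^8≡33, 20^9≡31, 20^10≡28, 20^11≡5, 20^12≡26, 20^13≡2, 20^14≡3, 20^15≡23, 20^16≡16, 20^17≡24, 20^18≡36, 20^19≡17, 20^20≡7, 20^21≡29, 20^22≡25, 20^23≡19, 20^24≡10, 20^25≡15, 20^26≡4, 20^27≡6, 20^28≡9, 20^29≡32, 20^30≡11, 20^31≡35, 20^32≡34, 20^33≡14, 20^34≡21, 20^35≡13, 20^36≡1. ord_37(20) = 36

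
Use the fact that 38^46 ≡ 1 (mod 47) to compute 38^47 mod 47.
By Fermat: 38^{46} ≡ 1 (mod 47). So 38^{47} = 38^{46} · 38^{1} ≡ 38^{1} ≡ 38 (mod 47)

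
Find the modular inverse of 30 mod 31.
Since 31 is prime, by Fermat 30^(-1) ≡ 30^{29} ≡ 30 (mod 31). Verify: 30 × 30 = 900 ≡ 1 (mod 31)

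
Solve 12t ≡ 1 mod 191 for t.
Since 191 is prime, by Fermat 12^(-1) ≡ 12^{189} ≡ 16 mod 191. Verify: 12 × 16 = 192 ≡ 1 mod 191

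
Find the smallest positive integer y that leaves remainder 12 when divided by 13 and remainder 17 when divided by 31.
M = 13 × 31 = 403. M₁ = 31, y₁ ≡ 8 (mod 13). M₂ = 13, y₂ ≡ 12 (mod 31). y = 12×31×8 + 17×13×12 ≡ 389 (mod 403)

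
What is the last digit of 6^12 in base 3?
By repeated squaring (mod 3): 6^{1}≡0, 6^{2}≡0, 6^{4}≡0, 6^{8}≡0. Then 6^{12} = 6^{8+4} ≡ 0 × 0 ≡ 0 (mod 3)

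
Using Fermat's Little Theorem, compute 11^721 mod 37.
By Fermat: 11^{36} ≡ 1 mod 37. 721 ≡ 1 mod 36. So 11^{721} ≡ 11^{1} ≡ 11 mod 37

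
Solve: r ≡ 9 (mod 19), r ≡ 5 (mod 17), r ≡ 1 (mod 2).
M = 19 × 17 × 2 = 646. M₁ = 34, y₁ ≡ 14 (mod 19). M₂ = 38, y₂ ≡ 13 (mod 17). M₃ = 323, y₃ ≡ 1 (mod 2). r = 9×34×14 + 5×38×13 + 1×323×1 ≡ 617 (mod 646)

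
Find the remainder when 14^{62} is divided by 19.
By Fermat: 14^{18} ≡ 1 (mod 19). 62 = 3×18 + 8. So 14^{62} ≡ 14^{8} ≡ 4 (mod 19)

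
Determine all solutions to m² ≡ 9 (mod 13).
The square roots of 9 mod 13 are 3 and 10. Verify: 3² = 9 ≡ 9 (mod 13)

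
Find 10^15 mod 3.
Using Fermat: 10^{2} ≡ 1 mod 3. 15 ≡ 1 mod 2. So 10^{15} ≡ 10^{1} ≡ 1 mod 3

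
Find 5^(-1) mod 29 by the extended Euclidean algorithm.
Extended GCD: 5(6) + 29(-1) = 1. So 5^(-1) ≡ 6 mod 29. Verify: 5 × 6 = 30 ≡ 1 mod 29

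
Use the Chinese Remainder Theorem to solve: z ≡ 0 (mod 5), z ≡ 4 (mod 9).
M = 5 × 9 = 45. M₁ = 9, y₁ ≡ 4 (mod 5). M₂ = 5, y₂ ≡ 2 (mod 9). z = 0×9×4 + 4×5×2 ≡ 40 (mod 45)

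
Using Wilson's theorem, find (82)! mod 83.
By Wilson's theorem, (82)! ≡ -1 ≡ 82 mod 83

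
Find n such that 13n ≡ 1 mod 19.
Since 19 is prime, by Fermat 13^(-1) ≡ 13^{17} ≡ 3 mod 19. Verify: 13 × 3 = 39 ≡ 1 mod 19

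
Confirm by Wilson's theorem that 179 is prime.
(178)! mod 179 = 178. Since this equals -1 (mod 179), Wilson confirms 179 is prime.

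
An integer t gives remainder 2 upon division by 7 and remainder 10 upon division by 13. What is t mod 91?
M = 7 × 13 = 91. M₁ = 13, y₁ ≡ 6 mod 7. M₂ = 7, y₂ ≡ 2 mod 13. t = 2×13×6 + 10×7×2 ≡ 23 mod 91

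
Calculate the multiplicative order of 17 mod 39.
Powers of 17 mod 39: 17^1≡17, 17^2≡16, 17^3≡38, 17^4≡22, 17^5≡23, 17^6≡1. Order = 6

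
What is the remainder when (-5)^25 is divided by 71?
By repeated squaring (mod 71): (-5)^{1}≡66, (-5)^{2}≡25, (-5)^{4}≡57, (-5)^{8}≡54, (-5)^{16}≡5. Then (-5)^{25} = (-5)^{16+8+1} ≡ 5 × 54 × 66 ≡ 70 (mod 71)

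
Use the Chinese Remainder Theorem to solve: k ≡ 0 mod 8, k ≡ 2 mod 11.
M = 8 × 11 = 88. M₁ = 11, y₁ ≡ 3 mod 8. M₂ = 8, y₂ ≡ 7 mod 11. k = 0×11×3 + 2×8×7 ≡ 24 mod 88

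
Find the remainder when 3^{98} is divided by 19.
By Fermat: 3^{18} ≡ 1 mod 19. 98 = 5×18 + 8. So 3^{98} ≡ 3^{8} ≡ 6 mod 19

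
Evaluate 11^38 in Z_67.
By repeated squaring (mod 67): 11^{1}≡11, 11^{2}≡54, 11^{4}≡35, 11^{8}≡19, 11^{16}≡26, 11^{32}≡6. Then 11^{38} = 11^{32+4+2} ≡ 6 × 35 × 54 ≡ 17 (mod 67)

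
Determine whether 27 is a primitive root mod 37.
27^{6} ≡ 1 mod 37 and 6 < 36, so ord_37(27) = 6 ≠ 36 and 27 is not a primitive root.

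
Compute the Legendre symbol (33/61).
(33/61) = 33^{30} mod 61 = -1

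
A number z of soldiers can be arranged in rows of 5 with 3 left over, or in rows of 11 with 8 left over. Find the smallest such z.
M = 5 × 11 = 55. M₁ = 11, y₁ ≡ 1 mod 5. M₂ = 5, y₂ ≡ 9 mod 11. z = 3×11×1 + 8×5×9 ≡ 8 mod 55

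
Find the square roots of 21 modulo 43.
The square roots of 21 mod 43 are 35 and 8. Verify: 35² = 1225 ≡ 21 mod 43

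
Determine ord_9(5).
Powers of 5 mod 9: 5^1≡5, 5^2≡7, 5^3≡8, 5^4≡4, 5^5≡2, 5^6≡1. Order = 6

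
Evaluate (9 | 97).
(9/97) = 9^{48} mod 97 = 1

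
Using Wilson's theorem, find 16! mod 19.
(18)! = (16)! × (17) × (18) ≡ -1 (mod 19). So (16)! ≡ -1 × [(18)(17)]^(-1) ≡ 9 (mod 19)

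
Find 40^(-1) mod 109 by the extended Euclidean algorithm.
Extended GCD: 40(30) + 109(-11) = 1. So 40^(-1) ≡ 30 mod 109. Verify: 40 × 30 = 1200 ≡ 1 mod 109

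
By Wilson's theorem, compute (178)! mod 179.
By Wilson's theorem, (178)! ≡ -1 ≡ 178 mod 179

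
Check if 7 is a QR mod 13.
By Euler's criterion: 7^{6} ≡ 12 (mod 13). Since this equals -1 (≡ 12), 7 is not a QR.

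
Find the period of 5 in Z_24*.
Powers of 5 mod 24: 5^1≡5, 5^2≡1. Order = 2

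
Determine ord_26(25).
Powers of 25 mod 26: 25^1≡25, 25^2≡1. Order = 2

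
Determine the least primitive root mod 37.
g = 2. Powers: [2, 4, 8, 16, 32, 27, ...] generates all 36 non-zero residues.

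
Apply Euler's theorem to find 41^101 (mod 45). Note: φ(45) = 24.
By Euler: 41^{24} ≡ 1 (mod 45) since gcd(41, 45) = 1. 101 = 4×24 + 5. So 41^{101} ≡ 41^{5} ≡ 11 (mod 45)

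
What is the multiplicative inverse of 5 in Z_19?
Since 19 is prime, by Fermat 5^(-1) ≡ 5^{17} ≡ 4 mod 19. Verify: 5 × 4 = 20 ≡ 1 mod 19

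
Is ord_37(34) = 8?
Powers of 34 mod 37: 34^1≡34, 34^2≡9, 34^3≡10, 34^4≡7, 34^5≡16, 34^6≡26, 34^7≡33, 34^8≡12, 34^9≡1. 34^8≡12≢1, so ord ≠ 8. No, the actual order is 9.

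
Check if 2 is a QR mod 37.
By Euler's criterion: 2^{18} ≡ 36 mod 37. Since this equals -1 (≡ 36), 2 is not a QR.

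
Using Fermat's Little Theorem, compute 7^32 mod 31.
By Fermat: 7^{30} ≡ 1 mod 31. So 7^{32} = 7^{30} · 7^{2} ≡ 7^{2} ≡ 18 mod 31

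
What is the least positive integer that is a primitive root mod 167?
g = 5. For each prime q|166: 5^{83}≡166, 5^{2}≡25, none ≡ 1, so ord_167(5) = 166 and 5 is a primitive root.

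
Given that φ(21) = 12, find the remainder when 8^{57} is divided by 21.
By Euler: 8^{12} ≡ 1 (mod 21) since gcd(8, 21) = 1. 57 = 4×12 + 9. So 8^{57} ≡ 8^{9} ≡ 8 (mod 21)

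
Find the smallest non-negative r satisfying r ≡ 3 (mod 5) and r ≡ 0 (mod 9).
M = 5 × 9 = 45. M₁ = 9, y₁ ≡ 4 (mod 5). M₂ = 5, y₂ ≡ 2 (mod 9). r = 3×9×4 + 0×5×2 ≡ 18 (mod 45)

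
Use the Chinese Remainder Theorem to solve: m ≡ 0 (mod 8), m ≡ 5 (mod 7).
M = 8 × 7 = 56. M₁ = 7, y₁ ≡ 7 (mod 8). M₂ = 8, y₂ ≡ 1 (mod 7). m = 0×7×7 + 5×8×1 ≡ 40 (mod 56)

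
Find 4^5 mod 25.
By repeated squaring mod 25: 4^{1}≡4, 4^{2}≡16, 4^{4}≡6. Then 4^{5} = 4^{4+1} ≡ 6 × 4 ≡ 24 mod 25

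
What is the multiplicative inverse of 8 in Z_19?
Since 19 is prime, by Fermat 8^(-1) ≡ 8^{17} ≡ 12 (mod 19). Verify: 8 × 12 = 96 ≡ 1 (mod 19)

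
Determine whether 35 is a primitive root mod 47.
ord_47(35) divides 46. For each prime q|46: 35^{23}≡46, 35^{2}≡3, none ≡ 1. So 35 has order 46 and is a primitive root mod 47.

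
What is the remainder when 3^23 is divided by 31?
By repeated squaring (mod 31): 3^{1}≡3, 3^{2}≡9, 3^{4}≡19, 3^{8}≡20, 3^{16}≡28. Then 3^{23} = 3^{16+4+2+1} ≡ 28 × 19 × 9 × 3 ≡ 11 (mod 31)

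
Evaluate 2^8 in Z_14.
By repeated squaring mod 14: 2^{1}≡2, 2^{2}≡4, 2^{4}≡2, 2^{8}≡4. So 2^{8} ≡ 4 mod 14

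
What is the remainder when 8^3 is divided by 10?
8^{3} = 512 ≡ 2 mod 10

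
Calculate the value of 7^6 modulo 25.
By repeated squaring mod 25: 7^{1}≡7, 7^{2}≡24, 7^{4}≡1. Then 7^{6} = 7^{4+2} ≡ 1 × 24 ≡ 24 mod 25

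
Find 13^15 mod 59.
By repeated squaring mod 59: 13^{1}≡13, 13^{2}≡51, 13^{4}≡5, 13^{8}≡25. Then 13^{15} = 13^{8+4+2+1} ≡ 25 × 5 × 51 × 13 ≡ 39 mod 59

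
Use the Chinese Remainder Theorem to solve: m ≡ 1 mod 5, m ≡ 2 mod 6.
M = 5 × 6 = 30. M₁ = 6, y₁ ≡ 1 mod 5. M₂ = 5, y₂ ≡ 5 mod 6. m = 1×6×1 + 2×5×5 ≡ 26 mod 30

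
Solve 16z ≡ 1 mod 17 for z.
Since 17 is prime, by Fermat 16^(-1) ≡ 16^{15} ≡ 16 mod 17. Verify: 16 × 16 = 256 ≡ 1 mod 17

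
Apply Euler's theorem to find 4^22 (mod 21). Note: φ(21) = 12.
By Euler: 4^{12} ≡ 1 (mod 21) since gcd(4, 21) = 1. 22 = 1×12 + 10. So 4^{22} ≡ 4^{10} ≡ 4 (mod 21)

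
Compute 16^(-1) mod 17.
Since 17 is prime, by Fermat 16^(-1) ≡ 16^{15} ≡ 16 mod 17. Verify: 16 × 16 = 256 ≡ 1 mod 17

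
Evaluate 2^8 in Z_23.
By repeated squaring mod 23: 2^{1}≡2, 2^{2}≡4, 2^{4}≡16, 2^{8}≡3. So 2^{8} ≡ 3 mod 23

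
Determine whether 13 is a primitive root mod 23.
13^{11} ≡ 1 (mod 23) and 11 < 22, so ord_23(13) = 11 ≠ 22 and 13 is not a primitive root.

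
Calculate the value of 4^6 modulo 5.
Using Fermat: 4^{4} ≡ 1 mod 5. 6 ≡ 2 mod 4. So 4^{6} ≡ 4^{2} ≡ 1 mod 5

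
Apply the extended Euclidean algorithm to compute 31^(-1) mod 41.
Extended GCD: 31(4) + 41(-3) = 1. So 31^(-1) ≡ 4 mod 41. Verify: 31 × 4 = 124 ≡ 1 mod 41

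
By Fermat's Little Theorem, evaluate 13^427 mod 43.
By Fermat: 13^{42} ≡ 1 mod 43. 427 ≡ 7 mod 42. So 13^{427} ≡ 13^{7} ≡ 36 mod 43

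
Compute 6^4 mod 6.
6^{4} = 1296 ≡ 0 (mod 6)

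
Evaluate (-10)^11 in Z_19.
By repeated squaring mod 19: (-10)^{1}≡9, (-10)^{2}≡5, (-10)^{4}≡6, (-10)^{8}≡17. Then (-10)^{11} = (-10)^{8+2+1} ≡ 17 × 5 × 9 ≡ 5 mod 19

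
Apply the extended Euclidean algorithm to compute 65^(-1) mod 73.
Extended GCD: 65(9) + 73(-8) = 1. So 65^(-1) ≡ 9 (mod 73). Verify: 65 × 9 = 585 ≡ 1 (mod 73)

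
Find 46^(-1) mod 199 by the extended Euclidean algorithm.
Extended GCD: 46(13) + 199(-3) = 1. So 46^(-1) ≡ 13 mod 199. Verify: 46 × 13 = 598 ≡ 1 mod 199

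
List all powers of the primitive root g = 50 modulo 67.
50^1, 50^2, ..., 50^{66} mod 67: [50, 21, 45, 39, 7, 15, 13, 47, 5, 49, 38, 24, 61, 35, 8, 65, 34, 25, 44, 56, 53, 37, 41, 40, 57, 36, 58, 19, 12, 64, 51, 4, 66, 17, 46, 22, 28, 60, 52, 54, 20, 62, 18, 29, 43, 6, 32, 59, 2, 33, 42, 23, 11, 14, 30, 26, 27, 10, 31, 9, 48, 55, 3, 16, 63, 1]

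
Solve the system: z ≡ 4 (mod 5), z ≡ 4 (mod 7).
M = 5 × 7 = 35. M₁ = 7, y₁ ≡ 3 (mod 5). M₂ = 5, y₂ ≡ 3 (mod 7). z = 4×7×3 + 4×5×3 ≡ 4 (mod 35)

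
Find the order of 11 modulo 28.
Powers of 11 mod 28: 11^1≡11, 11^2≡9, 11^3≡15, 11^4≡25, 11^5≡23, 11^6≡1. So the order of 11 is 6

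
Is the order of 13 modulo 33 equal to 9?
Powers of 13 mod 33: 13^1≡13, 13^2≡4, 13^3≡19, 13^4≡16, 13^5≡10, 13^6≡31, 13^7≡7, 13^8≡25, 13^9≡28, 13^10≡1. 13^9≡28≢1, so ord ≠ 9. No, the actual order is 10.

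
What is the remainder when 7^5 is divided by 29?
By repeated squaring (mod 29): 7^{1}≡7, 7^{2}≡20, 7^{4}≡23. Then 7^{5} = 7^{4+1} ≡ 23 × 7 ≡ 16 (mod 29)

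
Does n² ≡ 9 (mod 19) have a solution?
By Euler's criterion: 9^{9} ≡ 1 (mod 19). Since this equals 1, 9 is a QR.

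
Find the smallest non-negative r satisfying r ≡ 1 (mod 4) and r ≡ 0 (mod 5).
M = 4 × 5 = 20. M₁ = 5, y₁ ≡ 1 (mod 4). M₂ = 4, y₂ ≡ 4 (mod 5). r = 1×5×1 + 0×4×4 ≡ 5 (mod 20)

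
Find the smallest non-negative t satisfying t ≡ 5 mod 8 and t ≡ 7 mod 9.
M = 8 × 9 = 72. M₁ = 9, y₁ ≡ 1 mod 8. M₂ = 8, y₂ ≡ 8 mod 9. t = 5×9×1 + 7×8×8 ≡ 61 mod 72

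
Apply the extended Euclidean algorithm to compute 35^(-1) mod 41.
Extended GCD: 35(-7) + 41(6) = 1. So 35^(-1) ≡ -7 ≡ 34 (mod 41). Verify: 35 × 34 = 1190 ≡ 1 (mod 41)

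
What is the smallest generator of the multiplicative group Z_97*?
g = 5. Powers: [5, 25, 28, 43, 21, 8, 40, 6, 30, 53, ...] generates all 96 non-zero residues.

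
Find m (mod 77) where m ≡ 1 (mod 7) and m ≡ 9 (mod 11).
M = 7 × 11 = 77. M₁ = 11, y₁ ≡ 2 (mod 7). M₂ = 7, y₂ ≡ 8 (mod 11). m = 1×11×2 + 9×7×8 ≡ 64 (mod 77)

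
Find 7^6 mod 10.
By repeated squaring mod 10: 7^{1}≡7, 7^{2}≡9, 7^{4}≡1. Then 7^{6} = 7^{4+2} ≡ 1 × 9 ≡ 9 mod 10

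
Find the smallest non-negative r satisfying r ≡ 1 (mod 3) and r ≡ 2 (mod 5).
M = 3 × 5 = 15. M₁ = 5, y₁ ≡ 2 (mod 3). M₂ = 3, y₂ ≡ 2 (mod 5). r = 1×5×2 + 2×3×2 ≡ 7 (mod 15)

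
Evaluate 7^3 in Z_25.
7^{3} = 343 ≡ 18 (mod 25)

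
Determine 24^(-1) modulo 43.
Since 43 is prime, by Fermat 24^(-1) ≡ 24^{41} ≡ 9 (mod 43). Verify: 24 × 9 = 216 ≡ 1 (mod 43)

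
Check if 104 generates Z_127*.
104^{63} ≡ 1 mod 127 and 63 < 126, so ord_127(104) = 63 ≠ 126 and 104 is not a primitive root.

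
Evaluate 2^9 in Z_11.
By repeated squaring (mod 11): 2^{1}≡2, 2^{2}≡4, 2^{4}≡5, 2^{8}≡3. Then 2^{9} = 2^{8+1} ≡ 3 × 2 ≡ 6 (mod 11)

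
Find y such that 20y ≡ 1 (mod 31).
Since 31 is prime, by Fermat 20^(-1) ≡ 20^{29} ≡ 14 (mod 31). Verify: 20 × 14 = 280 ≡ 1 (mod 31)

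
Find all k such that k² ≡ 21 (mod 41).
The square roots of 21 mod 41 are 12 and 29. Verify: 12² = 144 ≡ 21 (mod 41)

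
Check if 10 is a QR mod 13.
By Euler's criterion: 10^{6} ≡ 1 (mod 13). Since this equals 1, 10 is a QR.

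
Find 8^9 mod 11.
By repeated squaring mod 11: 8^{1}≡8, 8^{2}≡9, 8^{4}≡4, 8^{8}≡5. Then 8^{9} = 8^{8+1} ≡ 5 × 8 ≡ 7 mod 11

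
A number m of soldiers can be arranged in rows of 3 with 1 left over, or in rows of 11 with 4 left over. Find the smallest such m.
M = 3 × 11 = 33. M₁ = 11, y₁ ≡ 2 mod 3. M₂ = 3, y₂ ≡ 4 mod 11. m = 1×11×2 + 4×3×4 ≡ 4 mod 33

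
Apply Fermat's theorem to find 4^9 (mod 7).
By Fermat: 4^{6} ≡ 1 (mod 7). So 4^{9} = 4^{6} · 4^{3} ≡ 4^{3} ≡ 1 (mod 7)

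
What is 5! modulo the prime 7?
(6)! = (5)! × (6) ≡ -1 (mod 7). So (5)! ≡ -1 × (6)^(-1) ≡ (-1)×(-1) = 1 (mod 7)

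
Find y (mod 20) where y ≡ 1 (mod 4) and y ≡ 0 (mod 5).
M = 4 × 5 = 20. M₁ = 5, y₁ ≡ 1 (mod 4). M₂ = 4, y₂ ≡ 4 (mod 5). y = 1×5×1 + 0×4×4 ≡ 5 (mod 20)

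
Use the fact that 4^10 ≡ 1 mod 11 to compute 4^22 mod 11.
By Fermat: 4^{10} ≡ 1 mod 11. 22 = 2×10 + 2. So 4^{22} ≡ 4^{2} ≡ 5 mod 11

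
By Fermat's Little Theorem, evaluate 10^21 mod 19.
By Fermat: 10^{18} ≡ 1 mod 19. So 10^{21} = 10^{18} · 10^{3} ≡ 10^{3} ≡ 12 mod 19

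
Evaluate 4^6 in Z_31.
By repeated squaring mod 31: 4^{1}≡4, 4^{2}≡16, 4^{4}≡8. Then 4^{6} = 4^{4+2} ≡ 8 × 16 ≡ 4 mod 31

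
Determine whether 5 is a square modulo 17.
By Euler's criterion: 5^{8} ≡ 16 mod 17. Since this equals -1 (≡ 16), 5 is not a QR.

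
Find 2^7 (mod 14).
By repeated squaring (mod 14): 2^{1}≡2, 2^{2}≡4, 2^{4}≡2. Then 2^{7} = 2^{4+2+1} ≡ 2 × 4 × 2 ≡ 2 (mod 14)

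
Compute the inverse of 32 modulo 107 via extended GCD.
Extended GCD: 32(-10) + 107(3) = 1. So 32^(-1) ≡ -10 ≡ 97 (mod 107). Verify: 32 × 97 = 3104 ≡ 1 (mod 107)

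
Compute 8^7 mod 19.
By repeated squaring mod 19: 8^{1}≡8, 8^{2}≡7, 8^{4}≡11. Then 8^{7} = 8^{4+2+1} ≡ 11 × 7 × 8 ≡ 8 mod 19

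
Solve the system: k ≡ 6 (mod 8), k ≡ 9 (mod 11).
M = 8 × 11 = 88. M₁ = 11, y₁ ≡ 3 (mod 8). M₂ = 8, y₂ ≡ 7 (mod 11). k = 6×11×3 + 9×8×7 ≡ 86 (mod 88)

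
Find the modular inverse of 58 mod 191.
Since 191 is prime, by Fermat 58^(-1) ≡ 58^{189} ≡ 56 mod 191. Verify: 58 × 56 = 3248 ≡ 1 mod 191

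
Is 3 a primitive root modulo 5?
ord_5(3) divides 4. For each prime q|4: 3^{2}≡4, none ≡ 1. So 3 has order 4 and is a primitive root mod 5.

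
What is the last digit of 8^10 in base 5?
Using Fermat: 8^{4} ≡ 1 mod 5. 10 ≡ 2 mod 4. So 8^{10} ≡ 8^{2} ≡ 4 mod 5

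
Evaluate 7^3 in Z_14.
7^{3} = 343 ≡ 7 (mod 14)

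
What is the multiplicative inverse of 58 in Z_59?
Since 59 is prime, by Fermat 58^(-1) ≡ 58^{57} ≡ 58 (mod 59). Verify: 58 × 58 = 3364 ≡ 1 (mod 59)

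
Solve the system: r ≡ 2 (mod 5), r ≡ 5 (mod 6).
M = 5 × 6 = 30. M₁ = 6, y₁ ≡ 1 (mod 5). M₂ = 5, y₂ ≡ 5 (mod 6). r = 2×6×1 + 5×5×5 ≡ 17 (mod 30)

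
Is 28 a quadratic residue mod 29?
By Euler's criterion: 28^{14} ≡ 1 mod 29. Since this equals 1, 28 is a QR.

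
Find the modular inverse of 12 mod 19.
Since 19 is prime, by Fermat 12^(-1) ≡ 12^{17} ≡ 8 (mod 19). Verify: 12 × 8 = 96 ≡ 1 (mod 19)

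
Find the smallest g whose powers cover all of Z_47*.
g = 5. For each prime q|46: 5^{23}≡46, 5^{2}≡25, none ≡ 1, so ord_47(5) = 46 and 5 is a primitive root.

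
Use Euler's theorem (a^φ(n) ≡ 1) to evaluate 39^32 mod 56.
By Euler: 39^{24} ≡ 1 mod 56 since gcd(39, 56) = 1. 32 = 1×24 + 8. So 39^{32} ≡ 39^{8} ≡ 9 mod 56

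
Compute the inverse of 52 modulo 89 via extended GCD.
Extended GCD: 52(12) + 89(-7) = 1. So 52^(-1) ≡ 12 mod 89. Verify: 52 × 12 = 624 ≡ 1 mod 89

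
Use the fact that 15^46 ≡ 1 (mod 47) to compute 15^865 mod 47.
By Fermat: 15^{46} ≡ 1 (mod 47). 865 ≡ 37 (mod 46). So 15^{865} ≡ 15^{37} ≡ 45 (mod 47)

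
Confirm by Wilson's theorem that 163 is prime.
(162)! mod 163 = 162. Since this equals -1 mod 163, Wilson confirms 163 is prime.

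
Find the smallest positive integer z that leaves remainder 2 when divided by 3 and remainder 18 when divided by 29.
M = 3 × 29 = 87. M₁ = 29, y₁ ≡ 2 (mod 3). M₂ = 3, y₂ ≡ 10 (mod 29). z = 2×29×2 + 18×3×10 ≡ 47 (mod 87)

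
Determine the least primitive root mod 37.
g = 2. Powers: [2, 4, 8, 16, 32, 27, 17, ...] generates all 36 non-zero residues.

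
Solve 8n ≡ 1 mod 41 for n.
Since 41 is prime, by Fermat 8^(-1) ≡ 8^{39} ≡ 36 mod 41. Verify: 8 × 36 = 288 ≡ 1 mod 41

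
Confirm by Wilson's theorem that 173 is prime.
(172)! mod 173 = 172. Since this equals -1 (mod 173), Wilson confirms 173 is prime.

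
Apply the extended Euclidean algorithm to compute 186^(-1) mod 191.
Extended GCD: 186(38) + 191(-37) = 1. So 186^(-1) ≡ 38 (mod 191). Verify: 186 × 38 = 7068 ≡ 1 (mod 191)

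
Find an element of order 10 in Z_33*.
17 has order 10 mod 33 since 17^{10} ≡ 1 (mod 33) and no smaller power works.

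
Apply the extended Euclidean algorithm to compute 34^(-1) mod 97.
Extended GCD: 34(20) + 97(-7) = 1. So 34^(-1) ≡ 20 mod 97. Verify: 34 × 20 = 680 ≡ 1 mod 97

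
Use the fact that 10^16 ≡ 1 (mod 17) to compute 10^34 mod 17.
By Fermat: 10^{16} ≡ 1 (mod 17). 34 = 2×16 + 2. So 10^{34} ≡ 10^{2} ≡ 15 (mod 17)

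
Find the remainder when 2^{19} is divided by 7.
By Fermat: 2^{6} ≡ 1 (mod 7). 19 = 3×6 + 1. So 2^{19} ≡ 2^{1} ≡ 2 (mod 7)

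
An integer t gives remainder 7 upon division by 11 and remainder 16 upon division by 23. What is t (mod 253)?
M = 11 × 23 = 253. M₁ = 23, y₁ ≡ 1 (mod 11). M₂ = 11, y₂ ≡ 21 (mod 23). t = 7×23×1 + 16×11×21 ≡ 62 (mod 253)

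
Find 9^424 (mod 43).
Using Fermat: 9^{42} ≡ 1 (mod 43). 424 ≡ 4 (mod 42). So 9^{424} ≡ 9^{4} ≡ 25 (mod 43)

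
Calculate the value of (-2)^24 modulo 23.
Using Fermat: (-2)^{22} ≡ 1 (mod 23). 24 ≡ 2 (mod 22). So (-2)^{24} ≡ (-2)^{2} ≡ 4 (mod 23)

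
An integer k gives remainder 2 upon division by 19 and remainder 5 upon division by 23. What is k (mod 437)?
M = 19 × 23 = 437. M₁ = 23, y₁ ≡ 5 (mod 19). M₂ = 19, y₂ ≡ 17 (mod 23). k = 2×23×5 + 5×19×17 ≡ 97 (mod 437)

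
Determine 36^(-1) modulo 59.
Since 59 is prime, by Fermat 36^(-1) ≡ 36^{57} ≡ 41 (mod 59). Verify: 36 × 41 = 1476 ≡ 1 (mod 59)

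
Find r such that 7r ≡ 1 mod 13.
Since 13 is prime, by Fermat 7^(-1) ≡ 7^{11} ≡ 2 mod 13. Verify: 7 × 2 = 14 ≡ 1 mod 13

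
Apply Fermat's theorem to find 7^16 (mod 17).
By Fermat's Little Theorem, 7^{16} ≡ 1 (mod 17) since 17 is prime and gcd(7, 17) = 1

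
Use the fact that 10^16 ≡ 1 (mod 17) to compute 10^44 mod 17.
By Fermat: 10^{16} ≡ 1 (mod 17). 44 = 2×16 + 12. So 10^{44} ≡ 10^{12} ≡ 13 (mod 17)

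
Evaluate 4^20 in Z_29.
By repeated squaring (mod 29): 4^{1}≡4, 4^{2}≡16, 4^{4}≡24, 4^{8}≡25, 4^{16}≡16. Then 4^{20} = 4^{16+4} ≡ 16 × 24 ≡ 7 (mod 29)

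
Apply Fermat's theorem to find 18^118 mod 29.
By Fermat: 18^{28} ≡ 1 mod 29. 118 = 4×28 + 6. So 18^{118} ≡ 18^{6} ≡ 9 mod 29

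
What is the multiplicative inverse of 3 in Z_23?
Since 23 is prime, by Fermat 3^(-1) ≡ 3^{21} ≡ 8 mod 23. Verify: 3 × 8 = 24 ≡ 1 mod 23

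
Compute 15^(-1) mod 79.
Since 79 is prime, by Fermat 15^(-1) ≡ 15^{77} ≡ 58 mod 79. Verify: 15 × 58 = 870 ≡ 1 mod 79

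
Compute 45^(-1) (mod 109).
Since 109 is prime, by Fermat 45^(-1) ≡ 45^{107} ≡ 63 (mod 109). Verify: 45 × 63 = 2835 ≡ 1 (mod 109)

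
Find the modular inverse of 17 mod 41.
Since 41 is prime, by Fermat 17^(-1) ≡ 17^{39} ≡ 29 (mod 41). Verify: 17 × 29 = 493 ≡ 1 (mod 41)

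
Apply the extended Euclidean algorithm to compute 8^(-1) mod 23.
Extended GCD: 8(3) + 23(-1) = 1. So 8^(-1) ≡ 3 mod 23. Verify: 8 × 3 = 24 ≡ 1 mod 23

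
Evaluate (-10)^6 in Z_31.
By repeated squaring mod 31: (-10)^{1}≡21, (-10)^{2}≡7, (-10)^{4}≡18. Then (-10)^{6} = (-10)^{4+2} ≡ 18 × 7 ≡ 2 mod 31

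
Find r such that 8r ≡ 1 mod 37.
Since 37 is prime, by Fermat 8^(-1) ≡ 8^{35} ≡ 14 mod 37. Verify: 8 × 14 = 112 ≡ 1 mod 37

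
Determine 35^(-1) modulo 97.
Since 97 is prime, by Fermat 35^(-1) ≡ 35^{95} ≡ 61 (mod 97). Verify: 35 × 61 = 2135 ≡ 1 (mod 97)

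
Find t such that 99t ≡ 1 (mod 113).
Since 113 is prime, by Fermat 99^(-1) ≡ 99^{111} ≡ 8 (mod 113). Verify: 99 × 8 = 792 ≡ 1 (mod 113)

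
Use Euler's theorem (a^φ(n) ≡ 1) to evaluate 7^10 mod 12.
By Euler: 7^{4} ≡ 1 mod 12 since gcd(7, 12) = 1. 10 = 2×4 + 2. So 7^{10} ≡ 7^{2} ≡ 1 mod 12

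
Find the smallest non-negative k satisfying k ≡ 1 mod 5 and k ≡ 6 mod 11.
M = 5 × 11 = 55. M₁ = 11, y₁ ≡ 1 mod 5. M₂ = 5, y₂ ≡ 9 mod 11. k = 1×11×1 + 6×5×9 ≡ 6 mod 55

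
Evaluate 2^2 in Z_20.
2^{2} = 4 ≡ 4 (mod 20)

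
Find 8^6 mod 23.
By repeated squaring mod 23: 8^{1}≡8, 8^{2}≡18, 8^{4}≡2. Then 8^{6} = 8^{4+2} ≡ 2 × 18 ≡ 13 mod 23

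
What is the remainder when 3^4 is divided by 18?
3^{4} = 81 ≡ 9 (mod 18)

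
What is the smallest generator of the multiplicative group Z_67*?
g = 2. For each prime q|66: 2^{33}≡66, 2^{22}≡37, 2^{6}≡64, none ≡ 1, so ord_67(2) = 66 and 2 is a primitive root.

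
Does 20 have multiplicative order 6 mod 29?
Powers of 20 mod 29: 20^1≡20, 20^2≡23, 20^3≡25, 20^4≡7, 20^5≡24, 20^6≡16, 20^7≡1. 20^6≡16≢1, so ord ≠ 6. No, the actual order is 7.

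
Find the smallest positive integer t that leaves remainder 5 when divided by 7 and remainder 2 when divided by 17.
M = 7 × 17 = 119. M₁ = 17, y₁ ≡ 5 mod 7. M₂ = 7, y₂ ≡ 5 mod 17. t = 5×17×5 + 2×7×5 ≡ 19 mod 119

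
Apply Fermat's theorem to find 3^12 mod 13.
By Fermat's Little Theorem, 3^{12} ≡ 1 mod 13 since 13 is prime and gcd(3, 13) = 1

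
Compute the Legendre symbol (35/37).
(35/37) = 35^{18} mod 37 = -1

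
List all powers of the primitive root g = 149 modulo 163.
149^1, 149^2, ..., 149^{162} mod 163: [149, 33, 27, 111, 76, 77, 63, 96, 123, 71, 147, 61, 124, 57, 17, 88, 72, 133, 94, 151, 5, 93, 2, 135, 66, 54, 59, 152, 154, 126, 29, 83, 142, 131, 122, 85, 114, 34, 13, 144, 103, 25, 139, 10, 23, 4, 107, 132, 108, 118, 141, 145, 89, 58, 3, 121, 99, 81, 7, 65, 68, 26, 125, 43, 50, 115, 20, 46, 8, 51, 101, 53, 73, 119, 127, 15, 116, 6, 79, 35, 162, 14, 130, 136, 52, 87, 86, 100, 67, 40, 92, 16, 102, 39, 106, 146, 75, 91, 30, 69, 12, 158, 70, 161, 28, 97, 109, 104, 11, 9, 37, 134, 80, 21, 32, 41, 78, 49, 129, 150, 19, 60, 138, 24, 153, 140, 159, 56, 31, 55, 45, 22, 18, 74, 105, 160, 42, 64, 82, 156, 98, 95, 137, 38, 120, 113, 48, 143, 117, 155, 112, 62, 110, 90, 44, 36, 148, 47, 157, 84, 128, 1]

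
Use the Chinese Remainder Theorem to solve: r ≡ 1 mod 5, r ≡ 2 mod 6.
M = 5 × 6 = 30. M₁ = 6, y₁ ≡ 1 mod 5. M₂ = 5, y₂ ≡ 5 mod 6. r = 1×6×1 + 2×5×5 ≡ 26 mod 30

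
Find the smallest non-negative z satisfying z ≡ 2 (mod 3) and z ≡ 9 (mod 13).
M = 3 × 13 = 39. M₁ = 13, y₁ ≡ 1 (mod 3). M₂ = 3, y₂ ≡ 9 (mod 13). z = 2×13×1 + 9×3×9 ≡ 35 (mod 39)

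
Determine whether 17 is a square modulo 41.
By Euler's criterion: 17^{20} ≡ 40 (mod 41). Since this equals -1 (≡ 40), 17 is not a QR.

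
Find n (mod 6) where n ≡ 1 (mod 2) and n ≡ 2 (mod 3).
M = 2 × 3 = 6. M₁ = 3, y₁ ≡ 1 (mod 2). M₂ = 2, y₂ ≡ 2 (mod 3). n = 1×3×1 + 2×2×2 ≡ 5 (mod 6)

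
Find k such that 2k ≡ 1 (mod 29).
Since 29 is prime, by Fermat 2^(-1) ≡ 2^{27} ≡ 15 (mod 29). Verify: 2 × 15 = 30 ≡ 1 (mod 29)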